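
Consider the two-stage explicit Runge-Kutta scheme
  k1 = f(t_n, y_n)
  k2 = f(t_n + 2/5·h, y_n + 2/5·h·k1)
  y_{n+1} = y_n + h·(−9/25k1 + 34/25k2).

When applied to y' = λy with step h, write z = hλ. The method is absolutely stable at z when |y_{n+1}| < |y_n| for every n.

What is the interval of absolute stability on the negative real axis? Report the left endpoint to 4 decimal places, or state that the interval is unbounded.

Test eqn y'=λy, z=hλ:
  k1=λy_n ⇒ h·k1=z·y_n;  k2=λ(1+2/5z)y_n ⇒ h·k2=z(1+2/5z)y_n
  y_{n+1}/y_n = 1 − 9/25z + 34/25z(1+2/5z) = 1 + z + 68/125z²
  Hence R(z) = 1 + z + 68/125z².

Find x<0 with |R(x)|<1.
x=-0.44: |R|=0.6653
R=1: x+68/125x²=0 ⇒ x=−125/68=-1.8382; min R=1−1/(4·68/125)=0.5404>−1
Confirm numerically:
  x=-1.362: |R|=0.64714 <1
  x=-1.357: |R|=0.64475 <1
  x=-1.111: |R|=0.56047 <1
  x=-2.301: |R|=1.57926 >1
  x=-2.248: |R|=1.50111 >1
  x=-1.907: |R|=1.07134 >1
Interval (-1.8382, 0).

z∈(-1.8382,0).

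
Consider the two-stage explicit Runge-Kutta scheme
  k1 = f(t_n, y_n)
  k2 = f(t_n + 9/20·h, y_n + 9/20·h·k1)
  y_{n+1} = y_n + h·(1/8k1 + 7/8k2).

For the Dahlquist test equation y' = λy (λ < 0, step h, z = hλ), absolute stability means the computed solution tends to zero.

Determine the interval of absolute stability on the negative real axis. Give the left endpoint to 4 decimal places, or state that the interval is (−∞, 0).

With y'=λy (z=hλ):
  k1=λy_n ⇒ h·k1=z·y_n;  k2=λ(1+9/20z)y_n ⇒ h·k2=z(1+9/20z)y_n
  y_{n+1}/y_n = 1 + 1/8z + 7/8z(1+9/20z) = 1 + z + 63/160z²
  so R(z) = 1 + z + 63/160z².

Solve |R(x)|<1 on ℝ⁻.
x=-0.36: |R|=0.6910
R=1: x+63/160x²=0 ⇒ x=−160/63=-2.5397; min R=1−1/(4·63/160)=0.3651>−1
Confirm numerically:
  x=-2.427: |R|=0.89232 <1
  x=-2.281: |R|=0.76767 <1
  x=-1.398: |R|=0.37155 <1
  x=-2.922: |R|=1.43987 >1
  x=-2.843: |R|=1.33954 >1
So |R|<1 on (-2.5397, 0).

z∈(-2.5397,0).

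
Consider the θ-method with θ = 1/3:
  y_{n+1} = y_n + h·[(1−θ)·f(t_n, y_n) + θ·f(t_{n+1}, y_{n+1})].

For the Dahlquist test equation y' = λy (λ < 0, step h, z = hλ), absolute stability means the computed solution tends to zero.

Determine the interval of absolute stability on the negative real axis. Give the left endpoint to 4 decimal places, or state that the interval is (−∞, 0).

z∈(-6.0000,0).

With y'=λy (z=hλ):
  y_{n+1} = y_n + z·[2/3·y_n + 1/3·y_{n+1}] ⇒ (1 − 1/3z)y_{n+1} = (1 + 2/3z)y_n
  Hence R(z) = (1 + 2/3z)/(1 − 1/3z).

Find x<0 with |R(x)|<1.
x=-0.75: |R|=0.4000
R=−1: 1+2/3x = −1+1/3x ⇒ -1/3x=2 ⇒ x=2/(-1/3)=-6.0000
Confirm numerically:
  x=-5.342: |R|=0.92112 <1
  x=-3.174: |R|=0.54227 <1
  x=-2.782: |R|=0.44345 <1
  x=-6.242: |R|=1.02618 >1
  x=-6.031: |R|=1.00343 >1
So |R|<1 on (-6.0000, 0).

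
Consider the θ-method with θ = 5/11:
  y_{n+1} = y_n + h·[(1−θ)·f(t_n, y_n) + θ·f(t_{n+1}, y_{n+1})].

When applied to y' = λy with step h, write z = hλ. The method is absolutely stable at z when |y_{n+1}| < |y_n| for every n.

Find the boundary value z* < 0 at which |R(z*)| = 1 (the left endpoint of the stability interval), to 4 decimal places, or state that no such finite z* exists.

left endpoint -22.0000.

On y'=λy, z=hλ:
  y_{n+1} = y_n + z·[6/11·y_n + 5/11·y_{n+1}] ⇒ (1 − 5/11z)y_{n+1} = (1 + 6/11z)y_n
  ⇒ R(z) = (1 + 6/11z)/(1 − 5/11z).

Boundary: |R(x)|=1, x<0.
x=-1.67: |R|=0.0506
R=−1: 1+6/11x = −1+5/11x ⇒ -1/11x=2 ⇒ x=2/(-1/11)=-22.0000
Confirm numerically:
  x=-20.459: |R|=0.98640 <1
  x=-16.898: |R|=0.94657 <1
  x=-13.565: |R|=0.89299 <1
  x=-22.398: |R|=1.00324 >1
  x=-22.145: |R|=1.00119 >1
  x=-22.096: |R|=1.00079 >1
So |R|<1 on (-22.0000, 0).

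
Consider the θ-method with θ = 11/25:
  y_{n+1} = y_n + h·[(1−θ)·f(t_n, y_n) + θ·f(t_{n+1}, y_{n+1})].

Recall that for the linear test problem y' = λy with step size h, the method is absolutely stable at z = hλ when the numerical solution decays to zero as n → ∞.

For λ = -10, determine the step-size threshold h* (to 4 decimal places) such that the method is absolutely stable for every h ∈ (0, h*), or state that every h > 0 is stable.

Set f=λy, z=hλ:
  y_{n+1} = y_n + z·[14/25·y_n + 11/25·y_{n+1}] ⇒ (1 − 11/25z)y_{n+1} = (1 + 14/25z)y_n
  R(z) = (1 + 14/25z)/(1 − 11/25z).

Solve |R(x)|<1 on ℝ⁻.
x=-0.83: |R|=0.3920
R=−1: 1+14/25x = −1+11/25x ⇒ -3/25x=2 ⇒ x=2/(-3/25)=-16.6667
Confirm numerically:
  x=-13.650: |R|=0.94833 <1
  x=-13.154: |R|=0.93790 <1
  x=-7.202: |R|=0.72756 <1
  x=-16.840: |R|=1.00247 >1
  x=-16.835: |R|=1.00240 >1
Interval (-16.6667, 0).

(-16.6667,0); λ=-10 ⇒ h* = (50/3)/10 = 1.6667.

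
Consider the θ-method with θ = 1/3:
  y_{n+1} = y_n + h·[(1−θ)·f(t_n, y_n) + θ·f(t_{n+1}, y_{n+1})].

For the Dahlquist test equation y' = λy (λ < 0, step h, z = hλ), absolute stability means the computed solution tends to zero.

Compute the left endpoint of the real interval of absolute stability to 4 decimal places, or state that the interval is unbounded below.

left endpoint -6.0000.

Set f=λy, z=hλ:
  y_{n+1} = y_n + z·[2/3·y_n + 1/3·y_{n+1}] ⇒ (1 − 1/3z)y_{n+1} = (1 + 2/3z)y_n
  Hence R(z) = (1 + 2/3z)/(1 − 1/3z).

Boundary: |R(x)|=1, x<0.
x=-1.71: |R|=0.0892
R=−1: 1+2/3x = −1+1/3x ⇒ -1/3x=2 ⇒ x=2/(-1/3)=-6.0000
Confirm numerically:
  x=-5.775: |R|=0.97436 <1
  x=-4.321: |R|=0.77066 <1
  x=-4.166: |R|=0.74407 <1
  x=-6.544: |R|=1.05700 >1
  x=-6.423: |R|=1.04489 >1
  x=-6.242: |R|=1.02618 >1
Stable set (-6.0000, 0).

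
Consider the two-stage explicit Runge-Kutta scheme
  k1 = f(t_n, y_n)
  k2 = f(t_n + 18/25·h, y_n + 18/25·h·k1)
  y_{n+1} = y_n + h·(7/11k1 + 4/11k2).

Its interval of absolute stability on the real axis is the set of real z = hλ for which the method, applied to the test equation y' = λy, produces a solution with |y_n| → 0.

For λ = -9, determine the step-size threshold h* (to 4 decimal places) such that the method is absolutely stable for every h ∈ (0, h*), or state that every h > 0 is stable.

(-3.8194,0); λ=-9 ⇒ h* = (275/72)/9 = 0.4244.

Test eqn y'=λy, z=hλ:
  k1=λy_n ⇒ h·k1=z·y_n;  k2=λ(1+18/25z)y_n ⇒ h·k2=z(1+18/25z)y_n
  y_{n+1}/y_n = 1 + 7/11z + 4/11z(1+18/25z) = 1 + z + 72/275z²
  so R(z) = 1 + z + 72/275z².

Solve |R(x)|<1 on ℝ⁻.
x=-1.4: |R|=0.1132
R=1: x+72/275x²=0 ⇒ x=−275/72=-3.8194; min R=1−1/(4·72/275)=0.0451>−1
Confirm numerically:
  x=-3.053: |R|=0.38736 <1
  x=-2.828: |R|=0.26591 <1
  x=-2.337: |R|=0.09294 <1
  x=-1.616: |R|=0.06773 <1
  x=-4.122: |R|=1.32652 >1
  x=-4.115: |R|=1.31843 >1
Stable set (-3.8194, 0).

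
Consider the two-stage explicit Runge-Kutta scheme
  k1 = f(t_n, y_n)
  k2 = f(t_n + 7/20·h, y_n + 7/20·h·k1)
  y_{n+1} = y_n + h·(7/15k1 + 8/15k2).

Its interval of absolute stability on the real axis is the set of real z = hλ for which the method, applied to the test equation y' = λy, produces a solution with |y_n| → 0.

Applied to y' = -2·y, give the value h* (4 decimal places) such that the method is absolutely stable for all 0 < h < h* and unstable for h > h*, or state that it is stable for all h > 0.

(-5.3571,0); λ=-2 ⇒ h* = (75/14)/2 = 2.6786.

With y'=λy (z=hλ):
  k1=λy_n ⇒ h·k1=z·y_n;  k2=λ(1+7/20z)y_n ⇒ h·k2=z(1+7/20z)y_n
  y_{n+1}/y_n = 1 + 7/15z + 8/15z(1+7/20z) = 1 + z + 14/75z²
  R(z) = 1 + z + 14/75z².

Need |R(x)|<1, x<0.
x=-1.02: |R|=0.1742
R=1: x+14/75x²=0 ⇒ x=−75/14=-5.3571; min R=1−1/(4·14/75)=-0.3393>−1
Confirm numerically:
  x=-4.239: |R|=0.11524 <1
  x=-3.534: |R|=0.20269 <1
  x=-2.530: |R|=0.33517 <1
  x=-5.651: |R|=1.30998 >1
  x=-5.649: |R|=1.30776 >1
Stable set (-5.3571, 0).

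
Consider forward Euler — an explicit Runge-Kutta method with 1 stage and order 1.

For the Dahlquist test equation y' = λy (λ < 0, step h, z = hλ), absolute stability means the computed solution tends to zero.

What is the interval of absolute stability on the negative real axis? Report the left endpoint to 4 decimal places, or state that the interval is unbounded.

z∈(-2.0000,0).

Test eqn y'=λy, z=hλ:
  order 1, 1-stage ⇒ R(z)=1+z
  (e.g. R(-1.56)=-0.56000, |R|=0.56000)

Find x<0 with |R(x)|<1.
x=-1.56: |R|=0.5600
|R(-1.79)|=0.7900 |R(-1.5)|=0.5000 |R(-1.16)|=0.1600
Bisect:
  x_lo=-2.6921 |R|=1.6921  x_hi=-0.3263 |R|=0.6737
  mid=-1.50921 |R|=0.50921 →hi
  mid=-2.10066 |R|=1.10066 →lo
  mid=-1.80493 |R|=0.80493 →hi
  mid=-1.95280 |R|=0.95280 →hi
  mid=-2.02673 |R|=1.02673 →lo
  mid=-1.98976 |R|=0.98976 →hi
  mid=-2.00825 |R|=1.00825 →lo
  mid=-1.99900 |R|=0.99900 →hi
  mid=-2.00363 |R|=1.00363 →lo
  mid=-2.00132 |R|=1.00132 →lo
  ...
  [-2.00002,-1.99987] ⇒ x*=-2.0000
So |R|<1 on (-2.0000, 0).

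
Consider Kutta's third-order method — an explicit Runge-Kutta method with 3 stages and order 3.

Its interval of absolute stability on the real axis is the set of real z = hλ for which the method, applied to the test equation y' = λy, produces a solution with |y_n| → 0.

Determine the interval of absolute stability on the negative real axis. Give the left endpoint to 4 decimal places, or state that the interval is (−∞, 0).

z∈(-2.5127,0).

On y'=λy, z=hλ:
  order 3, 3-stage ⇒ R(z)=1+z+z^2/2+z^3/6
  (e.g. R(-1.53)=0.04352, |R|=0.04352)

Solve |R(x)|<1 on ℝ⁻.
x=-1.53: |R|=0.0435
|R(-2.8)|=1.5387 |R(-2.71)|=1.3550 |R(-1.19)|=0.2372
Bisect:
  x_lo=-3.1014 |R|=2.2640  x_hi=-0.1341 |R|=0.8745
  mid=-1.61777 |R|=0.01485 →hi
  mid=-2.35959 |R|=0.76532 →hi
  mid=-2.73049 |R|=1.39560 →lo
  mid=-2.54504 |R|=1.05389 →lo
  mid=-2.45231 |R|=0.90336 →hi
  mid=-2.49868 |R|=0.97702 →hi
  mid=-2.52186 |R|=1.01504 →lo
  ...
  [-2.51280,-2.51262] ⇒ x*=-2.5127
Stable set (-2.5127, 0).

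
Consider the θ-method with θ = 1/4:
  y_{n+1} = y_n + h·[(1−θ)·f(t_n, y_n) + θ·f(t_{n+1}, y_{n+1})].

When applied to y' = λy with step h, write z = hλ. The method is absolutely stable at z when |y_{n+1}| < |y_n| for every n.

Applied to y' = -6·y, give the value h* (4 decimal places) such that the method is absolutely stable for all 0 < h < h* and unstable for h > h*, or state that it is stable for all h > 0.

(-4.0000,0); λ=-6 ⇒ h* = (4)/6 = 0.6667.

Test eqn y'=λy, z=hλ:
  y_{n+1} = y_n + z·[3/4·y_n + 1/4·y_{n+1}] ⇒ (1 − 1/4z)y_{n+1} = (1 + 3/4z)y_n
  so R(z) = (1 + 3/4z)/(1 − 1/4z).

Solve |R(x)|<1 on ℝ⁻.
x=-0.6: |R|=0.4783
R=−1: 1+3/4x = −1+1/4x ⇒ -1/2x=2 ⇒ x=2/(-1/2)=-4.0000
Confirm numerically:
  x=-3.368: |R|=0.82845 <1
  x=-3.206: |R|=0.77963 <1
  x=-2.147: |R|=0.39710 <1
  x=-4.430: |R|=1.10202 >1
  x=-4.366: |R|=1.08750 >1
  x=-4.067: |R|=1.01661 >1
Stable set (-4.0000, 0).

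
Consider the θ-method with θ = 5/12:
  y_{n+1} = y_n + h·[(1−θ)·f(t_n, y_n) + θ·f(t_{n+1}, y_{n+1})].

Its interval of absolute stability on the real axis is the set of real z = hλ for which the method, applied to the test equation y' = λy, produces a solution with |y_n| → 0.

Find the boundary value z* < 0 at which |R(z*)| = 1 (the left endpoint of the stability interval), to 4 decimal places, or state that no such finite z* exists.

z* = -12.0000.

With y'=λy (z=hλ):
  y_{n+1} = y_n + z·[7/12·y_n + 5/12·y_{n+1}] ⇒ (1 − 5/12z)y_{n+1} = (1 + 7/12z)y_n
  R(z) = (1 + 7/12z)/(1 − 5/12z).

Need |R(x)|<1, x<0.
x=-1.25: |R|=0.1781
R=−1: 1+7/12x = −1+5/12x ⇒ -1/6x=2 ⇒ x=2/(-1/6)=-12.0000
Confirm numerically:
  x=-11.300: |R|=0.97956 <1
  x=-10.409: |R|=0.95032 <1
  x=-9.293: |R|=0.90740 <1
  x=-12.488: |R|=1.01311 >1
  x=-12.045: |R|=1.00125 >1
So |R|<1 on (-12.0000, 0).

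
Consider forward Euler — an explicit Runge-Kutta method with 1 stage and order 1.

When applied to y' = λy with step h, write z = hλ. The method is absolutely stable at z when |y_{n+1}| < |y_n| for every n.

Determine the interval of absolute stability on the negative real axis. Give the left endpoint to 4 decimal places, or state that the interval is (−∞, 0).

Test eqn y'=λy, z=hλ:
  order 1, 1-stage ⇒ R(z)=1+z
  (e.g. R(-1.12)=-0.12000, |R|=0.12000)

Boundary: |R(x)|=1, x<0.
x=-1.12: |R|=0.1200
|R(-2.13)|=1.1300 |R(-1.5)|=0.5000 |R(-0.6)|=0.4000
Bisect:
  x_lo=-2.8112 |R|=1.8112  x_hi=-0.2132 |R|=0.7868
  mid=-1.51223 |R|=0.51223 →hi
  mid=-2.16172 |R|=1.16172 →lo
  mid=-1.83697 |R|=0.83697 →hi
  mid=-1.99935 |R|=0.99935 →hi
  mid=-2.08053 |R|=1.08053 →lo
  mid=-2.03994 |R|=1.03994 →lo
  mid=-2.01964 |R|=1.01964 →lo
  ...
  [-2.00014,-1.99998] ⇒ x*=-2.0000
Interval (-2.0000, 0).

z∈(-2.0000,0).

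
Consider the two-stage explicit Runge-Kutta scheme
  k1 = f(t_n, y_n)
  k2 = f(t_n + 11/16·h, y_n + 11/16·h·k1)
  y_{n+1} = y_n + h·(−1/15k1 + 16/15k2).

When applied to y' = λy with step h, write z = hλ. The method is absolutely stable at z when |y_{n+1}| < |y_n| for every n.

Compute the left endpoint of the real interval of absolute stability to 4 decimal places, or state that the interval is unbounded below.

Test eqn y'=λy, z=hλ:
  k1=λy_n ⇒ h·k1=z·y_n;  k2=λ(1+11/16z)y_n ⇒ h·k2=z(1+11/16z)y_n
  y_{n+1}/y_n = 1 − 1/15z + 16/15z(1+11/16z) = 1 + z + 11/15z²
  so R(z) = 1 + z + 11/15z².

Solve |R(x)|<1 on ℝ⁻.
x=-0.95: |R|=0.7118
R=1: x+11/15x²=0 ⇒ x=−15/11=-1.3636; min R=1−1/(4·11/15)=0.6591>−1
Confirm numerically:
  x=-0.991: |R|=0.72919 <1
  x=-0.939: |R|=0.70760 <1
  x=-0.733: |R|=0.66101 <1
  x=-0.727: |R|=0.66059 <1
  x=-1.541: |R|=1.20043 >1
  x=-1.386: |R|=1.02273 >1
Interval (-1.3636, 0).

left endpoint -1.3636.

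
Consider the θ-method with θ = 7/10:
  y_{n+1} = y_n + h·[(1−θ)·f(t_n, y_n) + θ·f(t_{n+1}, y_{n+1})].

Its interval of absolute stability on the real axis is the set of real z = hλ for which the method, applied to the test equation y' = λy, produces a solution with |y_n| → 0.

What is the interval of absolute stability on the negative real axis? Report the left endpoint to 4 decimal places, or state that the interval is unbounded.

With y'=λy (z=hλ):
  y_{n+1} = y_n + z·[3/10·y_n + 7/10·y_{n+1}] ⇒ (1 − 7/10z)y_{n+1} = (1 + 3/10z)y_n
  ⇒ R(z) = (1 + 3/10z)/(1 − 7/10z).

Find x<0 with |R(x)|<1.
x=-0.74: |R|=0.5125
x=-2: |R|=0.1667
x=-10: |R|=0.2500
x=-100: |R|=0.4085
θ=7/10≥1/2 ⇒ |1+3/10x|<|1−7/10x| ∀x<0 ⇒ unbounded interval.

(−∞, 0) — no finite endpoint.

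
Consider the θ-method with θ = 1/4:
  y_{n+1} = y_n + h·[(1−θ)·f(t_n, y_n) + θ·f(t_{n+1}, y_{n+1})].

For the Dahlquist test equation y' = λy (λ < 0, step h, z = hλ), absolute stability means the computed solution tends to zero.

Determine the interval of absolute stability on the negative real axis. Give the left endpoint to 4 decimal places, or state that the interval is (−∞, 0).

Test eqn y'=λy, z=hλ:
  y_{n+1} = y_n + z·[3/4·y_n + 1/4·y_{n+1}] ⇒ (1 − 1/4z)y_{n+1} = (1 + 3/4z)y_n
  Hence R(z) = (1 + 3/4z)/(1 − 1/4z).

Need |R(x)|<1, x<0.
x=-0.81: |R|=0.3264
R=−1: 1+3/4x = −1+1/4x ⇒ -1/2x=2 ⇒ x=2/(-1/2)=-4.0000
Confirm numerically:
  x=-3.972: |R|=0.99298 <1
  x=-3.618: |R|=0.89971 <1
  x=-3.175: |R|=0.77003 <1
  x=-2.016: |R|=0.34043 <1
  x=-4.404: |R|=1.09614 >1
  x=-4.352: |R|=1.08429 >1
  x=-4.031: |R|=1.00772 >1
So |R|<1 on (-4.0000, 0).

z∈(-4.0000,0).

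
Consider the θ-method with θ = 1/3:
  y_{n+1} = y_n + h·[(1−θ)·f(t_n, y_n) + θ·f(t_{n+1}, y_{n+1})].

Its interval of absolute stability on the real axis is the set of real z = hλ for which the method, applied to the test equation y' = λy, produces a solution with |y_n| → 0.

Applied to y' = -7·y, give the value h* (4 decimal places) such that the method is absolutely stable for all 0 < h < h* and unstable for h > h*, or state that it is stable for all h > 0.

On y'=λy, z=hλ:
  y_{n+1} = y_n + z·[2/3·y_n + 1/3·y_{n+1}] ⇒ (1 − 1/3z)y_{n+1} = (1 + 2/3z)y_n
  Hence R(z) = (1 + 2/3z)/(1 − 1/3z).

Boundary: |R(x)|=1, x<0.
x=-1.09: |R|=0.2005
R=−1: 1+2/3x = −1+1/3x ⇒ -1/3x=2 ⇒ x=2/(-1/3)=-6.0000
Confirm numerically:
  x=-5.716: |R|=0.96742 <1
  x=-4.847: |R|=0.85306 <1
  x=-4.314: |R|=0.76948 <1
  x=-6.501: |R|=1.05273 >1
  x=-6.122: |R|=1.01337 >1
So |R|<1 on (-6.0000, 0).

(-6.0000,0); λ=-7 ⇒ h* = (6)/7 = 0.8571.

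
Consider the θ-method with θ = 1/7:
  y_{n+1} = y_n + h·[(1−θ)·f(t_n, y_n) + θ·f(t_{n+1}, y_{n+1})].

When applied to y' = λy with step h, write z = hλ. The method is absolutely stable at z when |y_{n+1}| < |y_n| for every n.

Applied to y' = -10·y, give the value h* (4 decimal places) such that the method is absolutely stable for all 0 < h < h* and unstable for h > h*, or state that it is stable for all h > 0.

(-2.8000,0); λ=-10 ⇒ h* = (14/5)/10 = 0.2800.

Set f=λy, z=hλ:
  y_{n+1} = y_n + z·[6/7·y_n + 1/7·y_{n+1}] ⇒ (1 − 1/7z)y_{n+1} = (1 + 6/7z)y_n
  so R(z) = (1 + 6/7z)/(1 − 1/7z).

Need |R(x)|<1, x<0.
x=-1.19: |R|=0.0171
R=−1: 1+6/7x = −1+1/7x ⇒ -5/7x=2 ⇒ x=2/(-5/7)=-2.8000
Confirm numerically:
  x=-2.696: |R|=0.94637 <1
  x=-2.201: |R|=0.67449 <1
  x=-1.883: |R|=0.48385 <1
  x=-1.291: |R|=0.08998 <1
  x=-3.065: |R|=1.13164 >1
  x=-2.944: |R|=1.07241 >1
So |R|<1 on (-2.8000, 0).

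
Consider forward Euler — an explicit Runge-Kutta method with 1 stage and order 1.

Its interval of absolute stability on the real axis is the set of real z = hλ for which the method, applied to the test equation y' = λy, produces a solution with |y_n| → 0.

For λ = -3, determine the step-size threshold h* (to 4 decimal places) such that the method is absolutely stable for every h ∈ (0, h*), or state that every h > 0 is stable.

(-2.0000,0); λ=-3 ⇒ h* = 0.6667.

With y'=λy (z=hλ):
  order 1, 1-stage ⇒ R(z)=1+z
  (e.g. R(-1.57)=-0.57000, |R|=0.57000)

Need |R(x)|<1, x<0.
x=-1.57: |R|=0.5700
|R(-2.34)|=1.3400 |R(-2.31)|=1.3100 |R(-1.04)|=0.0400
Bisect:
  x_lo=-2.6697 |R|=1.6697  x_hi=-0.1845 |R|=0.8155
  mid=-1.42709 |R|=0.42709 →hi
  mid=-2.04840 |R|=1.04840 →lo
  mid=-1.73775 |R|=0.73775 →hi
  mid=-1.89308 |R|=0.89308 →hi
  mid=-1.97074 |R|=0.97074 →hi
  mid=-2.00957 |R|=1.00957 →lo
  mid=-1.99016 |R|=0.99016 →hi
  mid=-1.99986 |R|=0.99986 →hi
  mid=-2.00472 |R|=1.00472 →lo
  mid=-2.00229 |R|=1.00229 →lo
  ...
  [-2.00001,-1.99986] ⇒ x*=-2.0000
So |R|<1 on (-2.0000, 0).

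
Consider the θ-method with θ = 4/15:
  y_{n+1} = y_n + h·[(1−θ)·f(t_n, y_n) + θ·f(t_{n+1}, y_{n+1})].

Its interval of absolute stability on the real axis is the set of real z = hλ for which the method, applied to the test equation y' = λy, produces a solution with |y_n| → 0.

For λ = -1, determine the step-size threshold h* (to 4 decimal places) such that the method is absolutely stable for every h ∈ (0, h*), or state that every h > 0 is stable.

(-4.2857,0); λ=-1 ⇒ h* = (30/7)/1 = 4.2857.

Set f=λy, z=hλ:
  y_{n+1} = y_n + z·[11/15·y_n + 4/15·y_{n+1}] ⇒ (1 − 4/15z)y_{n+1} = (1 + 11/15z)y_n
  ⇒ R(z) = (1 + 11/15z)/(1 − 4/15z).

Need |R(x)|<1, x<0.
x=-0.74: |R|=0.3820
R=−1: 1+11/15x = −1+4/15x ⇒ -7/15x=2 ⇒ x=2/(-7/15)=-4.2857
Confirm numerically:
  x=-4.143: |R|=0.96836 <1
  x=-3.964: |R|=0.92702 <1
  x=-3.488: |R|=0.80713 <1
  x=-1.733: |R|=0.18525 <1
  x=-4.742: |R|=1.09403 >1
  x=-4.657: |R|=1.07729 >1
  x=-4.627: |R|=1.07130 >1
Stable set (-4.2857, 0).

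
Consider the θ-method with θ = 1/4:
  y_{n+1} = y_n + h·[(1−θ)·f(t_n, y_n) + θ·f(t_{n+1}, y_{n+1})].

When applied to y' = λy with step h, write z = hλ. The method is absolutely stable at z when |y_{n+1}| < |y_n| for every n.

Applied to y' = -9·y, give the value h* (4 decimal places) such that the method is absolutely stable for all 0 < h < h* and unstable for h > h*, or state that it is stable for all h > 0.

(-4.0000,0); λ=-9 ⇒ h* = (4)/9 = 0.4444.

Test eqn y'=λy, z=hλ:
  y_{n+1} = y_n + z·[3/4·y_n + 1/4·y_{n+1}] ⇒ (1 − 1/4z)y_{n+1} = (1 + 3/4z)y_n
  Hence R(z) = (1 + 3/4z)/(1 − 1/4z).

Need |R(x)|<1, x<0.
x=-1.24: |R|=0.0534
R=−1: 1+3/4x = −1+1/4x ⇒ -1/2x=2 ⇒ x=2/(-1/2)=-4.0000
Confirm numerically:
  x=-2.009: |R|=0.33733 <1
  x=-1.872: |R|=0.27520 <1
  x=-1.624: |R|=0.15505 <1
  x=-4.127: |R|=1.03125 >1
  x=-4.022: |R|=1.00548 >1
So |R|<1 on (-4.0000, 0).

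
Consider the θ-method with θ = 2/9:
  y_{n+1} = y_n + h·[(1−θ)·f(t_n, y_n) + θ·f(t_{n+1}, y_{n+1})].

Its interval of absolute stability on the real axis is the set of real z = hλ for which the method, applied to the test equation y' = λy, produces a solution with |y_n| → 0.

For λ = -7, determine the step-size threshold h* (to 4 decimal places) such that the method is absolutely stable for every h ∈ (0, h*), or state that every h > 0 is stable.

(-3.6000,0); λ=-7 ⇒ h* = (18/5)/7 = 0.5143.

Test eqn y'=λy, z=hλ:
  y_{n+1} = y_n + z·[7/9·y_n + 2/9·y_{n+1}] ⇒ (1 − 2/9z)y_{n+1} = (1 + 7/9z)y_n
  R(z) = (1 + 7/9z)/(1 − 2/9z).

Need |R(x)|<1, x<0.
x=-1.75: |R|=0.2600
R=−1: 1+7/9x = −1+2/9x ⇒ -5/9x=2 ⇒ x=2/(-5/9)=-3.6000
Confirm numerically:
  x=-2.730: |R|=0.69917 <1
  x=-2.704: |R|=0.68906 <1
  x=-1.680: |R|=0.22330 <1
  x=-3.894: |R|=1.08756 >1
  x=-3.848: |R|=1.07427 >1
Interval (-3.6000, 0).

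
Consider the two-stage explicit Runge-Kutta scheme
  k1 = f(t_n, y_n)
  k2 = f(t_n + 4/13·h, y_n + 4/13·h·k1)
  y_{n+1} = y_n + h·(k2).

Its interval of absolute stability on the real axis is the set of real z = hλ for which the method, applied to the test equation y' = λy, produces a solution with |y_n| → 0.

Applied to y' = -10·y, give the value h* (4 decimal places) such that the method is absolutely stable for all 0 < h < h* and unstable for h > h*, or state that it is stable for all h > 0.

(-3.2500,0); λ=-10 ⇒ h* = (13/4)/10 = 0.3250.

On y'=λy, z=hλ:
  k1=λy_n ⇒ h·k1=z·y_n;  k2=λ(1+4/13z)y_n ⇒ h·k2=z(1+4/13z)y_n
  y_{n+1}/y_n = 1 + z(1+4/13z) = 1 + z + 4/13z²
  so R(z) = 1 + z + 4/13z².

Need |R(x)|<1, x<0.
x=-1.21: |R|=0.2405
R=1: x+4/13x²=0 ⇒ x=−13/4=-3.2500; min R=1−1/(4·4/13)=0.1875>−1
Confirm numerically:
  x=-2.806: |R|=0.61666 <1
  x=-2.248: |R|=0.30692 <1
  x=-1.855: |R|=0.20378 <1
  x=-3.719: |R|=1.53668 >1
  x=-3.541: |R|=1.31706 >1
Stable set (-3.2500, 0).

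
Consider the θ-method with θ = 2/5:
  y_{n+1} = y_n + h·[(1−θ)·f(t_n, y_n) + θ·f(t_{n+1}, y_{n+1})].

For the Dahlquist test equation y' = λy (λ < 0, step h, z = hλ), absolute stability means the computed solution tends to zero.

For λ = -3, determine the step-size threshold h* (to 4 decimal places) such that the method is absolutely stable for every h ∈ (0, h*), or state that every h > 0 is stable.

Set f=λy, z=hλ:
  y_{n+1} = y_n + z·[3/5·y_n + 2/5·y_{n+1}] ⇒ (1 − 2/5z)y_{n+1} = (1 + 3/5z)y_n
  Hence R(z) = (1 + 3/5z)/(1 − 2/5z).

Find x<0 with |R(x)|<1.
x=-1.15: |R|=0.2123
R=−1: 1+3/5x = −1+2/5x ⇒ -1/5x=2 ⇒ x=2/(-1/5)=-10.0000
Confirm numerically:
  x=-8.938: |R|=0.95358 <1
  x=-8.704: |R|=0.94216 <1
  x=-7.514: |R|=0.87587 <1
  x=-5.567: |R|=0.72524 <1
  x=-10.547: |R|=1.02096 >1
  x=-10.515: |R|=1.01978 >1
Interval (-10.0000, 0).

(-10.0000,0); λ=-3 ⇒ h* = (10)/3 = 3.3333.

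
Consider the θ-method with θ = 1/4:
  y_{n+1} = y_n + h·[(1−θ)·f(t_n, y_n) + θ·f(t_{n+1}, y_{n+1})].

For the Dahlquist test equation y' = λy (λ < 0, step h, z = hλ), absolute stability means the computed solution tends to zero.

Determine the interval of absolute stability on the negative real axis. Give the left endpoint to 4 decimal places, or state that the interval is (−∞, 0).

Test eqn y'=λy, z=hλ:
  y_{n+1} = y_n + z·[3/4·y_n + 1/4·y_{n+1}] ⇒ (1 − 1/4z)y_{n+1} = (1 + 3/4z)y_n
  Hence R(z) = (1 + 3/4z)/(1 − 1/4z).

Find x<0 with |R(x)|<1.
x=-0.83: |R|=0.3126
R=−1: 1+3/4x = −1+1/4x ⇒ -1/2x=2 ⇒ x=2/(-1/2)=-4.0000
Confirm numerically:
  x=-3.928: |R|=0.98184 <1
  x=-3.618: |R|=0.89971 <1
  x=-3.287: |R|=0.80431 <1
  x=-2.184: |R|=0.41268 <1
  x=-4.389: |R|=1.09274 >1
  x=-4.253: |R|=1.06131 >1
Stable set (-4.0000, 0).

z∈(-4.0000,0).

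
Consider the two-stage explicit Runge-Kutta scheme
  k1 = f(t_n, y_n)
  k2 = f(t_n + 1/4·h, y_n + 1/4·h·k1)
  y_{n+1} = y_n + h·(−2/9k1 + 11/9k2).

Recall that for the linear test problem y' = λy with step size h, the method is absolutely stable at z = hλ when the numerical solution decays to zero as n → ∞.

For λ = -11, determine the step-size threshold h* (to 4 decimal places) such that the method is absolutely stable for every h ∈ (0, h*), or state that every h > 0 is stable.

On y'=λy, z=hλ:
  k1=λy_n ⇒ h·k1=z·y_n;  k2=λ(1+1/4z)y_n ⇒ h·k2=z(1+1/4z)y_n
  y_{n+1}/y_n = 1 − 2/9z + 11/9z(1+1/4z) = 1 + z + 11/36z²
  so R(z) = 1 + z + 11/36z².

Solve |R(x)|<1 on ℝ⁻.
x=-1.78: |R|=0.1881
R=1: x+11/36x²=0 ⇒ x=−36/11=-3.2727; min R=1−1/(4·11/36)=0.1818>−1
Confirm numerically:
  x=-2.856: |R|=0.63634 <1
  x=-2.699: |R|=0.52685 <1
  x=-1.593: |R|=0.18239 <1
  x=-3.600: |R|=1.36000 >1
  x=-3.348: |R|=1.07700 >1
Interval (-3.2727, 0).

(-3.2727,0); λ=-11 ⇒ h* = (36/11)/11 = 0.2975.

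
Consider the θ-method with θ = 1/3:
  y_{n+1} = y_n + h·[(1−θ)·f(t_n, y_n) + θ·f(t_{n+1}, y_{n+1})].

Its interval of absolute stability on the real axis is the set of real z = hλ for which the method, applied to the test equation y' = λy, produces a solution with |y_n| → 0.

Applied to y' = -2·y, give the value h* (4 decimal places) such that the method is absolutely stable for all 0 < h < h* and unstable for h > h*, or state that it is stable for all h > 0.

(-6.0000,0); λ=-2 ⇒ h* = (6)/2 = 3.0000.

With y'=λy (z=hλ):
  y_{n+1} = y_n + z·[2/3·y_n + 1/3·y_{n+1}] ⇒ (1 − 1/3z)y_{n+1} = (1 + 2/3z)y_n
  R(z) = (1 + 2/3z)/(1 − 1/3z).

Boundary: |R(x)|=1, x<0.
x=-1.15: |R|=0.1687
R=−1: 1+2/3x = −1+1/3x ⇒ -1/3x=2 ⇒ x=2/(-1/3)=-6.0000
Confirm numerically:
  x=-3.160: |R|=0.53896 <1
  x=-2.944: |R|=0.48587 <1
  x=-2.721: |R|=0.42685 <1
  x=-6.461: |R|=1.04873 >1
  x=-6.392: |R|=1.04174 >1
  x=-6.193: |R|=1.02099 >1
Interval (-6.0000, 0).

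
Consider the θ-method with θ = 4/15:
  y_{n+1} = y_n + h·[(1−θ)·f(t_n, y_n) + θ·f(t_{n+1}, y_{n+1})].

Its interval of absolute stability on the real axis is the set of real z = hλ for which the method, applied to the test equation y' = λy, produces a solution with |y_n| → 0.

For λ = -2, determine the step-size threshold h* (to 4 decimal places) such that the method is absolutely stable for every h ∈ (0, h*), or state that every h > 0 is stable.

With y'=λy (z=hλ):
  y_{n+1} = y_n + z·[11/15·y_n + 4/15·y_{n+1}] ⇒ (1 − 4/15z)y_{n+1} = (1 + 11/15z)y_n
  ⇒ R(z) = (1 + 11/15z)/(1 − 4/15z).

Solve |R(x)|<1 on ℝ⁻.
x=-1.39: |R|=0.0141
R=−1: 1+11/15x = −1+4/15x ⇒ -7/15x=2 ⇒ x=2/(-7/15)=-4.2857
Confirm numerically:
  x=-3.751: |R|=0.87525 <1
  x=-3.461: |R|=0.79985 <1
  x=-3.216: |R|=0.73127 <1
  x=-4.663: |R|=1.07848 >1
  x=-4.545: |R|=1.05470 >1
Stable set (-4.2857, 0).

(-4.2857,0); λ=-2 ⇒ h* = (30/7)/2 = 2.1429.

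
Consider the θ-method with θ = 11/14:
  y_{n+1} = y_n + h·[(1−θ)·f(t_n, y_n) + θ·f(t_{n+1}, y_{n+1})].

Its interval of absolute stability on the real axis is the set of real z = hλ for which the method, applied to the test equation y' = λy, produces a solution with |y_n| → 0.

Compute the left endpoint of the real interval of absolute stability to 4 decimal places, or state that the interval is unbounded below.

interval (−∞, 0).

On y'=λy, z=hλ:
  y_{n+1} = y_n + z·[3/14·y_n + 11/14·y_{n+1}] ⇒ (1 − 11/14z)y_{n+1} = (1 + 3/14z)y_n
  ⇒ R(z) = (1 + 3/14z)/(1 − 11/14z).

Find x<0 with |R(x)|<1.
x=-0.48: |R|=0.6515
x=-2: |R|=0.2222
x=-10: |R|=0.1290
x=-100: |R|=0.2567
θ=11/14≥1/2 ⇒ |1+3/14x|<|1−11/14x| ∀x<0 ⇒ interval (−∞,0).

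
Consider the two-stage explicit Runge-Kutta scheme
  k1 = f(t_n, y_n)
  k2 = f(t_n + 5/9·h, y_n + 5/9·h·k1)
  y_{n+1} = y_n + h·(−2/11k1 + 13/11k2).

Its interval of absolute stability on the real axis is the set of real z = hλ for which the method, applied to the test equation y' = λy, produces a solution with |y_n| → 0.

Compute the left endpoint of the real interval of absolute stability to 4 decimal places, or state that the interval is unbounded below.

Set f=λy, z=hλ:
  k1=λy_n ⇒ h·k1=z·y_n;  k2=λ(1+5/9z)y_n ⇒ h·k2=z(1+5/9z)y_n
  y_{n+1}/y_n = 1 − 2/11z + 13/11z(1+5/9z) = 1 + z + 65/99z²
  ⇒ R(z) = 1 + z + 65/99z².

Need |R(x)|<1, x<0.
x=-0.87: |R|=0.6270
R=1: x+65/99x²=0 ⇒ x=−99/65=-1.5231; min R=1−1/(4·65/99)=0.6192>−1
Confirm numerically:
  x=-1.501: |R|=0.97824 <1
  x=-1.307: |R|=0.81458 <1
  x=-1.091: |R|=0.69050 <1
  x=-1.904: |R|=1.47619 >1
  x=-1.837: |R|=1.37863 >1
  x=-1.571: |R|=1.04943 >1
So |R|<1 on (-1.5231, 0).

z* = -1.5231.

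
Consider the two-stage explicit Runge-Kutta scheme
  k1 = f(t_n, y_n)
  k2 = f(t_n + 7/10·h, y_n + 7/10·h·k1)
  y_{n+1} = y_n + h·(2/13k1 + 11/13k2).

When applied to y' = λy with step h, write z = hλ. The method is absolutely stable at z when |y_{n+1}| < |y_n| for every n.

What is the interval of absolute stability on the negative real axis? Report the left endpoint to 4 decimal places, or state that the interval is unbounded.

z∈(-1.6883,0).

On y'=λy, z=hλ:
  k1=λy_n ⇒ h·k1=z·y_n;  k2=λ(1+7/10z)y_n ⇒ h·k2=z(1+7/10z)y_n
  y_{n+1}/y_n = 1 + 2/13z + 11/13z(1+7/10z) = 1 + z + 77/130z²
  R(z) = 1 + z + 77/130z².

Solve |R(x)|<1 on ℝ⁻.
x=-0.61: |R|=0.6104
R=1: x+77/130x²=0 ⇒ x=−130/77=-1.6883; min R=1−1/(4·77/130)=0.5779>−1
Confirm numerically:
  x=-1.371: |R|=0.74233 <1
  x=-1.239: |R|=0.67026 <1
  x=-1.057: |R|=0.60476 <1
  x=-1.979: |R|=1.34074 >1
  x=-1.871: |R|=1.20246 >1
  x=-1.802: |R|=1.12134 >1
Interval (-1.6883, 0).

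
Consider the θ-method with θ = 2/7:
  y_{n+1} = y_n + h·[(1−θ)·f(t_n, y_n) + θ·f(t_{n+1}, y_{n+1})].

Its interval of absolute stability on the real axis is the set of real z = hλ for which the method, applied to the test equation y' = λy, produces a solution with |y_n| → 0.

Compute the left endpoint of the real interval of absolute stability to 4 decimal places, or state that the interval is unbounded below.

Set f=λy, z=hλ:
  y_{n+1} = y_n + z·[5/7·y_n + 2/7·y_{n+1}] ⇒ (1 − 2/7z)y_{n+1} = (1 + 5/7z)y_n
  so R(z) = (1 + 5/7z)/(1 − 2/7z).

Solve |R(x)|<1 on ℝ⁻.
x=-0.86: |R|=0.3096
R=−1: 1+5/7x = −1+2/7x ⇒ -3/7x=2 ⇒ x=2/(-3/7)=-4.6667
Confirm numerically:
  x=-3.645: |R|=0.78551 <1
  x=-3.066: |R|=0.63433 <1
  x=-2.261: |R|=0.37363 <1
  x=-2.199: |R|=0.35050 <1
  x=-5.148: |R|=1.08349 >1
  x=-5.095: |R|=1.07475 >1
  x=-4.903: |R|=1.04219 >1
So |R|<1 on (-4.6667, 0).

z* = -4.6667.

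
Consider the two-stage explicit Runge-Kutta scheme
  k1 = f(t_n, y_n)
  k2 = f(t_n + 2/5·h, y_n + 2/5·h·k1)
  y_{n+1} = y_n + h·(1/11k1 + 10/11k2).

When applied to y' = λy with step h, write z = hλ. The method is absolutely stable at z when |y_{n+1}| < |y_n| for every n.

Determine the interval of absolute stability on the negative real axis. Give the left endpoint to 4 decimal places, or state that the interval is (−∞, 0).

(-2.7500, 0).

With y'=λy (z=hλ):
  k1=λy_n ⇒ h·k1=z·y_n;  k2=λ(1+2/5z)y_n ⇒ h·k2=z(1+2/5z)y_n
  y_{n+1}/y_n = 1 + 1/11z + 10/11z(1+2/5z) = 1 + z + 4/11z²
  Hence R(z) = 1 + z + 4/11z².

Solve |R(x)|<1 on ℝ⁻.
x=-1.66: |R|=0.3420
R=1: x+4/11x²=0 ⇒ x=−11/4=-2.7500; min R=1−1/(4·4/11)=0.3125>−1
Confirm numerically:
  x=-2.302: |R|=0.62498 <1
  x=-1.301: |R|=0.31449 <1
  x=-1.238: |R|=0.31933 <1
  x=-1.178: |R|=0.32661 <1
  x=-3.134: |R|=1.43762 >1
  x=-3.014: |R|=1.28934 >1
  x=-3.006: |R|=1.27983 >1
Stable set (-2.7500, 0).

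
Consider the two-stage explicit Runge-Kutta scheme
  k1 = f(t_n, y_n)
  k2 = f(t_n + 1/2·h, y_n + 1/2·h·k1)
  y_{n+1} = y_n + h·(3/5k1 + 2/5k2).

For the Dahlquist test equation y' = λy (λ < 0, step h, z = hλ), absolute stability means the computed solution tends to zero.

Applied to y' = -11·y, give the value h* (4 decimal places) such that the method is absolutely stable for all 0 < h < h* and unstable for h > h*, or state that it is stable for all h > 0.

(-5.0000,0); λ=-11 ⇒ h* = (5)/11 = 0.4545.

On y'=λy, z=hλ:
  k1=λy_n ⇒ h·k1=z·y_n;  k2=λ(1+1/2z)y_n ⇒ h·k2=z(1+1/2z)y_n
  y_{n+1}/y_n = 1 + 3/5z + 2/5z(1+1/2z) = 1 + z + 1/5z²
  so R(z) = 1 + z + 1/5z².

Boundary: |R(x)|=1, x<0.
x=-0.5: |R|=0.5500
R=1: x+1/5x²=0 ⇒ x=−5=-5.0000; min R=1−1/(4·1/5)=-0.2500>−1
Confirm numerically:
  x=-4.782: |R|=0.79150 <1
  x=-4.419: |R|=0.48651 <1
  x=-4.195: |R|=0.32461 <1
  x=-3.216: |R|=0.14747 <1
  x=-5.494: |R|=1.54281 >1
  x=-5.147: |R|=1.15132 >1
So |R|<1 on (-5.0000, 0).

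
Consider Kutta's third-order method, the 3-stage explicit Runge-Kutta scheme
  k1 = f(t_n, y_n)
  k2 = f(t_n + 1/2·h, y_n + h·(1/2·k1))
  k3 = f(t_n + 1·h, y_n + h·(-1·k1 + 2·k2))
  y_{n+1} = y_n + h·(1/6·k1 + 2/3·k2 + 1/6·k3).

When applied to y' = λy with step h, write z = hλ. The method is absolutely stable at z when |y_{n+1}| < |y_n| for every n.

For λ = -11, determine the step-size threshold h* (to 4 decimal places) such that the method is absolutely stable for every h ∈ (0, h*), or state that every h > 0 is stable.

Test eqn y'=λy, z=hλ:
  order 3, 3-stage ⇒ R(z)=1+z+z^2/2+z^3/6
  (e.g. R(-0.84)=0.41402, |R|=0.41402)

Solve |R(x)|<1 on ℝ⁻.
x=-0.84: |R|=0.4140
|R(-1.09)|=0.2882 |R(-0.75)|=0.4609 |R(-0.58)|=0.5557
Bisect:
  x_lo=-3.1148 |R|=2.3004  x_hi=-0.3929 |R|=0.6742
  mid=-1.75385 |R|=0.11500 →hi
  mid=-2.43433 |R|=0.87563 →hi
  mid=-2.77456 |R|=1.48532 →lo
  mid=-2.60444 |R|=1.15726 →lo
  mid=-2.51938 |R|=1.01095 →lo
  mid=-2.47686 |R|=0.94196 →hi
  mid=-2.49812 |R|=0.97611 →hi
  ...
  [-2.51291,-2.51274] ⇒ x*=-2.5127
Stable set (-2.5127, 0).

(-2.5127,0); λ=-11 ⇒ h* = 0.2284.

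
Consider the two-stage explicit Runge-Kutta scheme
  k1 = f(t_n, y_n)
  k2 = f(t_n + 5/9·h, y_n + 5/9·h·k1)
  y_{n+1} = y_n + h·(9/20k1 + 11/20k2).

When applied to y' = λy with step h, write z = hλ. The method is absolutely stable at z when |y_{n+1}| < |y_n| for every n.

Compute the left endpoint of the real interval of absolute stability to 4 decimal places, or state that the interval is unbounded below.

left endpoint -3.2727.

Set f=λy, z=hλ:
  k1=λy_n ⇒ h·k1=z·y_n;  k2=λ(1+5/9z)y_n ⇒ h·k2=z(1+5/9z)y_n
  y_{n+1}/y_n = 1 + 9/20z + 11/20z(1+5/9z) = 1 + z + 11/36z²
  ⇒ R(z) = 1 + z + 11/36z².

Solve |R(x)|<1 on ℝ⁻.
x=-1.2: |R|=0.2400
R=1: x+11/36x²=0 ⇒ x=−36/11=-3.2727; min R=1−1/(4·11/36)=0.1818>−1
Confirm numerically:
  x=-2.247: |R|=0.29575 <1
  x=-2.244: |R|=0.29464 <1
  x=-1.497: |R|=0.18775 <1
  x=-3.605: |R|=1.36601 >1
  x=-3.412: |R|=1.14520 >1
  x=-3.384: |R|=1.11506 >1
Interval (-3.2727, 0).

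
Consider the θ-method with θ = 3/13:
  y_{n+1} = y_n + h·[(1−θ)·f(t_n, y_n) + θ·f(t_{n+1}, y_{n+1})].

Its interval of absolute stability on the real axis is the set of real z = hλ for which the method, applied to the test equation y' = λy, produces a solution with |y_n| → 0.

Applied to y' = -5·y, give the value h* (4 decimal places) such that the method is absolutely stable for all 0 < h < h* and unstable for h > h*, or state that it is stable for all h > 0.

(-3.7143,0); λ=-5 ⇒ h* = (26/7)/5 = 0.7429.

Test eqn y'=λy, z=hλ:
  y_{n+1} = y_n + z·[10/13·y_n + 3/13·y_{n+1}] ⇒ (1 − 3/13z)y_{n+1} = (1 + 10/13z)y_n
  Hence R(z) = (1 + 10/13z)/(1 − 3/13z).

Solve |R(x)|<1 on ℝ⁻.
x=-0.98: |R|=0.2008
R=−1: 1+10/13x = −1+3/13x ⇒ -7/13x=2 ⇒ x=2/(-7/13)=-3.7143
Confirm numerically:
  x=-3.620: |R|=0.97234 <1
  x=-2.814: |R|=0.70609 <1
  x=-2.767: |R|=0.68870 <1
  x=-2.688: |R|=0.65894 <1
  x=-3.899: |R|=1.05235 >1
  x=-3.768: |R|=1.01547 >1
So |R|<1 on (-3.7143, 0).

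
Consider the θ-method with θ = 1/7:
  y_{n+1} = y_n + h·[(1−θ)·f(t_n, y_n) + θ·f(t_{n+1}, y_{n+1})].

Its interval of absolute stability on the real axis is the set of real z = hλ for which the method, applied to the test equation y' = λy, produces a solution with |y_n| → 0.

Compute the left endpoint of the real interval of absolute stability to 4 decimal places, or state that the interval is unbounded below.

z* = -2.8000.

With y'=λy (z=hλ):
  y_{n+1} = y_n + z·[6/7·y_n + 1/7·y_{n+1}] ⇒ (1 − 1/7z)y_{n+1} = (1 + 6/7z)y_n
  so R(z) = (1 + 6/7z)/(1 − 1/7z).

Find x<0 with |R(x)|<1.
x=-0.56: |R|=0.4815
R=−1: 1+6/7x = −1+1/7x ⇒ -5/7x=2 ⇒ x=2/(-5/7)=-2.8000
Confirm numerically:
  x=-2.763: |R|=0.98105 <1
  x=-2.369: |R|=0.76999 <1
  x=-2.061: |R|=0.59221 <1
  x=-1.983: |R|=0.54525 <1
  x=-3.379: |R|=1.27893 >1
  x=-3.370: |R|=1.27483 >1
  x=-2.942: |R|=1.07141 >1
Stable set (-2.8000, 0).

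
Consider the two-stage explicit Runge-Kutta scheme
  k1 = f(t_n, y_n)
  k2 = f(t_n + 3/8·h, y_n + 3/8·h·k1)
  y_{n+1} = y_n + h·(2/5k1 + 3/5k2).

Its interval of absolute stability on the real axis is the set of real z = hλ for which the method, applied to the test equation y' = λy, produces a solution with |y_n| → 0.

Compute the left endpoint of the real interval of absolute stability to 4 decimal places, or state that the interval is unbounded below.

left endpoint -4.4444.

On y'=λy, z=hλ:
  k1=λy_n ⇒ h·k1=z·y_n;  k2=λ(1+3/8z)y_n ⇒ h·k2=z(1+3/8z)y_n
  y_{n+1}/y_n = 1 + 2/5z + 3/5z(1+3/8z) = 1 + z + 9/40z²
  R(z) = 1 + z + 9/40z².

Solve |R(x)|<1 on ℝ⁻.
x=-0.41: |R|=0.6278
R=1: x+9/40x²=0 ⇒ x=−40/9=-4.4444; min R=1−1/(4·9/40)=-0.1111>−1
Confirm numerically:
  x=-4.410: |R|=0.96582 <1
  x=-4.014: |R|=0.61124 <1
  x=-3.216: |R|=0.11110 <1
  x=-2.821: |R|=0.03044 <1
  x=-4.779: |R|=1.35974 >1
  x=-4.733: |R|=1.30729 >1
Stable set (-4.4444, 0).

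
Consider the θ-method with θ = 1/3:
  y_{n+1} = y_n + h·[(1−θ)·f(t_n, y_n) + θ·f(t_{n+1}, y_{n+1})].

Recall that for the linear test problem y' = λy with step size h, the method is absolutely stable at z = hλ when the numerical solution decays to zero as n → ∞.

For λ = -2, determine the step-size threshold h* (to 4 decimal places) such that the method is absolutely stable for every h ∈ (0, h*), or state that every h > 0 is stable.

(-6.0000,0); λ=-2 ⇒ h* = (6)/2 = 3.0000.

On y'=λy, z=hλ:
  y_{n+1} = y_n + z·[2/3·y_n + 1/3·y_{n+1}] ⇒ (1 − 1/3z)y_{n+1} = (1 + 2/3z)y_n
  so R(z) = (1 + 2/3z)/(1 − 1/3z).

Need |R(x)|<1, x<0.
x=-1.46: |R|=0.0179
R=−1: 1+2/3x = −1+1/3x ⇒ -1/3x=2 ⇒ x=2/(-1/3)=-6.0000
Confirm numerically:
  x=-5.316: |R|=0.91775 <1
  x=-2.577: |R|=0.38623 <1
  x=-2.494: |R|=0.36185 <1
  x=-6.595: |R|=1.06201 >1
  x=-6.295: |R|=1.03174 >1
  x=-6.020: |R|=1.00222 >1
Stable set (-6.0000, 0).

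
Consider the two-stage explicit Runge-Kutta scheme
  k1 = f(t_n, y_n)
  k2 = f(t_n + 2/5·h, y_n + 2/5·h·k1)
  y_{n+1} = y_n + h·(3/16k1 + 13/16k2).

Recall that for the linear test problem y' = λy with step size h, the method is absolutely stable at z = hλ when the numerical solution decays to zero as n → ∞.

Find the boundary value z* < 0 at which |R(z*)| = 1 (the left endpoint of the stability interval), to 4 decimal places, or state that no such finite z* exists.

Test eqn y'=λy, z=hλ:
  k1=λy_n ⇒ h·k1=z·y_n;  k2=λ(1+2/5z)y_n ⇒ h·k2=z(1+2/5z)y_n
  y_{n+1}/y_n = 1 + 3/16z + 13/16z(1+2/5z) = 1 + z + 13/40z²
  ⇒ R(z) = 1 + z + 13/40z².

Need |R(x)|<1, x<0.
x=-1.36: |R|=0.2411
R=1: x+13/40x²=0 ⇒ x=−40/13=-3.0769; min R=1−1/(4·13/40)=0.2308>−1
Confirm numerically:
  x=-2.927: |R|=0.85738 <1
  x=-2.285: |R|=0.41190 <1
  x=-2.073: |R|=0.32363 <1
  x=-1.817: |R|=0.25598 <1
  x=-3.236: |R|=1.16730 >1
  x=-3.128: |R|=1.05192 >1
So |R|<1 on (-3.0769, 0).

z* = -3.0769.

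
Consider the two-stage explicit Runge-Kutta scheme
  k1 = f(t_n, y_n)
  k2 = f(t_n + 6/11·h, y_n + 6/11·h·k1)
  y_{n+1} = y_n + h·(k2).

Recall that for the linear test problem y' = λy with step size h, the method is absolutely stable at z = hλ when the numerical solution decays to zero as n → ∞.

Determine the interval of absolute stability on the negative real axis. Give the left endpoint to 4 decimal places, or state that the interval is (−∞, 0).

Test eqn y'=λy, z=hλ:
  k1=λy_n ⇒ h·k1=z·y_n;  k2=λ(1+6/11z)y_n ⇒ h·k2=z(1+6/11z)y_n
  y_{n+1}/y_n = 1 + z(1+6/11z) = 1 + z + 6/11z²
  so R(z) = 1 + z + 6/11z².

Need |R(x)|<1, x<0.
x=-0.63: |R|=0.5865
R=1: x+6/11x²=0 ⇒ x=−11/6=-1.8333; min R=1−1/(4·6/11)=0.5417>−1
Confirm numerically:
  x=-1.523: |R|=0.74220 <1
  x=-1.488: |R|=0.71971 <1
  x=-1.484: |R|=0.71723 <1
  x=-0.960: |R|=0.54269 <1
  x=-2.361: |R|=1.67954 >1
  x=-2.290: |R|=1.57042 >1
  x=-2.013: |R|=1.19727 >1
So |R|<1 on (-1.8333, 0).

z∈(-1.8333,0).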